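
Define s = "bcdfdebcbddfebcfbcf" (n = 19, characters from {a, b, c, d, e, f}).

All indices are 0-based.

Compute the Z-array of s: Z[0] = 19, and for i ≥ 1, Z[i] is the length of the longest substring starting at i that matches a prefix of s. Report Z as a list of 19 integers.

Z[0]=19
i=1: outside box; Z[1]=0
i=2: outside box; Z[2]=0
i=3: outside box; Z[3]=0
i=4: outside box; Z[4]=0
i=5: outside box; Z[5]=0
i=6: outside box; Z[6]=2 grow→box=[6,8)
i=7: min(r-i=1, Z[1]=0)=0; Z[7]=0
i=8: outside box; Z[8]=1 grow→box=[8,9)
i=9: outside box; Z[9]=0
i=10: outside box; Z[10]=0
i=11: outside box; Z[11]=0
i=12: outside box; Z[12]=0
i=13: outside box; Z[13]=2 grow→box=[13,15)
i=14: min(r-i=1, Z[1]=0)=0; Z[14]=0
i=15: outside box; Z[15]=0
i=16: outside box; Z[16]=2 grow→box=[16,18)
i=17: min(r-i=1, Z[1]=0)=0; Z[17]=0
i=18: outside box; Z[18]=0

[19, 0, 0, 0, 0, 0, 2, 0, 1, 0, 0, 0, 0, 2, 0, 0, 2, 0, 0]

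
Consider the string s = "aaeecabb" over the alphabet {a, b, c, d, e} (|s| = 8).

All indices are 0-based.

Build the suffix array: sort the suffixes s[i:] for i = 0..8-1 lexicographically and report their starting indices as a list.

sorted suffixes:
  #0 SA[0]=0  'aaeecabb'
  #1 SA[1]=5  'abb'
  #2 SA[2]=1  'aeecabb'
  #3 SA[3]=7  'b'
  #4 SA[4]=6  'bb'
  #5 SA[5]=4  'cabb'
  #6 SA[6]=3  'ecabb'
  #7 SA[7]=2  'eecabb'

[0, 5, 1, 7, 6, 4, 3, 2]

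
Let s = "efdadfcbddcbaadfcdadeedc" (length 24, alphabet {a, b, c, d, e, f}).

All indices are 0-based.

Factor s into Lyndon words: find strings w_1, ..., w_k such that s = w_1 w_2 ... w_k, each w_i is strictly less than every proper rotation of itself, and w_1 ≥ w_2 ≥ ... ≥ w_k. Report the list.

emit factor 1: 'ef' (i=0, period=2)
emit factor 2: 'd' (i=2, period=1)
emit factor 3: 'adfcbddcb' (i=3, period=9)
emit factor 4: 'aadfcdadeedc' (i=12, period=12)

["ef", "d", "adfcbddcb", "aadfcdadeedc"]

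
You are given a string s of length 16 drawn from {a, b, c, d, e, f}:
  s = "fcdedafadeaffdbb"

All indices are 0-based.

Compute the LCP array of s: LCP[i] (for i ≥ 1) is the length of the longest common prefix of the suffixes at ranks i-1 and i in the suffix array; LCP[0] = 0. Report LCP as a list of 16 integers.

[0, 1, 2, 0, 1, 0, 0, 1, 1, 2, 0, 1, 0, 1, 1, 1]

sorted suffixes:
  #0 SA[0]=7  'adeaffdbb'
  #1 SA[1]=5  'afadeaffdbb'
  #2 SA[2]=10  'affdbb'
  #3 SA[3]=15  'b'
  #4 SA[4]=14  'bb'
  #5 SA[5]=1  'cdedafadeaffdbb'
  #6 SA[6]=4  'dafadeaffdbb'
  #7 SA[7]=13  'dbb'
  #8 SA[8]=8  'deaffdbb'
  #9 SA[9]=2  'dedafadeaffdbb'
  #10 SA[10]=9  'eaffdbb'
  #11 SA[11]=3  'edafadeaffdbb'
  #12 SA[12]=6  'fadeaffdbb'
  #13 SA[13]=0  'fcdedafadeaffdbb'
  #14 SA[14]=12  'fdbb'
  #15 SA[15]=11  'ffdbb'

SA = [7, 5, 10, 15, 14, 1, 4, 13, 8, 2, 9, 3, 6, 0, 12, 11]
[i] adj suffixes → lcp
  [1] 7/5 → 1 ('a')
  [2] 5/10 → 2 ('af')
  [3] 10/15 → 0 ('')
  [4] 15/14 → 1 ('b')
  [5] 14/1 → 0 ('')
  [6] 1/4 → 0 ('')
  [7] 4/13 → 1 ('d')
  [8] 13/8 → 1 ('d')
  [9] 8/2 → 2 ('de')
  [10] 2/9 → 0 ('')
  [11] 9/3 → 1 ('e')
  [12] 3/6 → 0 ('')
  [13] 6/0 → 1 ('f')
  [14] 0/12 → 1 ('f')
  [15] 12/11 → 1 ('f')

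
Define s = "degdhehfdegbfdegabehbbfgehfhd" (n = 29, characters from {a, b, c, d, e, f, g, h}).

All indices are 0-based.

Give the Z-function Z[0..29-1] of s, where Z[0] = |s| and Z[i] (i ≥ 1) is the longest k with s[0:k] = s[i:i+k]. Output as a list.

Z[0]=29
i=1: i≥r, start 0; Z[1]=0
i=2: i≥r, start 0; Z[2]=0
i=3: i≥r, start 0; Z[3]=1 grow→box=[3,4)
i=4: i≥r, start 0; Z[4]=0
i=5: i≥r, start 0; Z[5]=0
i=6: i≥r, start 0; Z[6]=0
i=7: i≥r, start 0; Z[7]=0
i=8: i≥r, start 0; Z[8]=3 grow→box=[8,11)
i=9: min(r-i=2, Z[1]=0)=0; Z[9]=0
i=10: min(r-i=1, Z[2]=0)=0; Z[10]=0
i=11: i≥r, start 0; Z[11]=0
i=12: i≥r, start 0; Z[12]=0
i=13: i≥r, start 0; Z[13]=3 grow→box=[13,16)
i=14: min(r-i=2, Z[1]=0)=0; Z[14]=0
i=15: min(r-i=1, Z[2]=0)=0; Z[15]=0
i=16: i≥r, start 0; Z[16]=0
i=17: i≥r, start 0; Z[17]=0
i=18: i≥r, start 0; Z[18]=0
i=19: i≥r, start 0; Z[19]=0
i=20: i≥r, start 0; Z[20]=0
i=21: i≥r, start 0; Z[21]=0
i=22: i≥r, start 0; Z[22]=0
i=23: i≥r, start 0; Z[23]=0
i=24: i≥r, start 0; Z[24]=0
i=25: i≥r, start 0; Z[25]=0
i=26: i≥r, start 0; Z[26]=0
i=27: i≥r, start 0; Z[27]=0
i=28: i≥r, start 0; Z[28]=1 grow→box=[28,29)

[29, 0, 0, 1, 0, 0, 0, 0, 3, 0, 0, 0, 0, 3, 0, 0, 0, 0, 0, 0, 0, 0, 0, 0, 0, 0, 0, 0, 1]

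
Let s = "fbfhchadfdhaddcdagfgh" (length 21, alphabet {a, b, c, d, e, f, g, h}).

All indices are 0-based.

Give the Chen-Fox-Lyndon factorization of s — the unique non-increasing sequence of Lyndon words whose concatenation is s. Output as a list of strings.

emit factor 1: 'f' (i=0, period=1)
emit factor 2: 'bfhch' (i=1, period=5)
emit factor 3: 'adfdh' (i=6, period=5)
emit factor 4: 'addcdagfgh' (i=11, period=10)

["f", "bfhch", "adfdh", "addcdagfgh"]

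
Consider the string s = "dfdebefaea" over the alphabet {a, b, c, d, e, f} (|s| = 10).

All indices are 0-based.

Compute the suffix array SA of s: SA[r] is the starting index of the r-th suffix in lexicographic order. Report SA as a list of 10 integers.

rank→(start, suffix):
  0 → (9, 'a')
  1 → (7, 'aea')
  2 → (4, 'befaea')
  3 → (2, 'debefaea')
  4 → (0, 'dfdebefaea')
  5 → (8, 'ea')
  6 → (3, 'ebefaea')
  7 → (5, 'efaea')
  8 → (6, 'faea')
  9 → (1, 'fdebefaea')

[9, 7, 4, 2, 0, 8, 3, 5, 6, 1]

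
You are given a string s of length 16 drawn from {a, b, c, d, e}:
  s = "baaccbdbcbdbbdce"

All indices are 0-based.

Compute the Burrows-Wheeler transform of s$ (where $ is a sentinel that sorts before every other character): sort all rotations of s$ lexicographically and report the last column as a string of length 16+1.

rank  rotation           last
    0  $baaccbdbcbdbbdce  e
    1  aaccbdbcbdbbdce$b  b
    2  accbdbcbdbbdce$ba  a
    3  baaccbdbcbdbbdce$  $
    4  bbdce$baaccbdbcbd  d
    5  bcbdbbdce$baaccbd  d
    6  bdbbdce$baaccbdbc  c
    7  bdbcbdbbdce$baacc  c
    8  bdce$baaccbdbcbdb  b
    9  cbdbbdce$baaccbdb  b
   10  cbdbcbdbbdce$baac  c
   11  ccbdbcbdbbdce$baa  a
   12  ce$baaccbdbcbdbbd  d
   13  dbbdce$baaccbdbcb  b
   14  dbcbdbbdce$baaccb  b
   15  dce$baaccbdbcbdbb  b
   16  e$baaccbdbcbdbbdc  c

eba$ddccbbcadbbbc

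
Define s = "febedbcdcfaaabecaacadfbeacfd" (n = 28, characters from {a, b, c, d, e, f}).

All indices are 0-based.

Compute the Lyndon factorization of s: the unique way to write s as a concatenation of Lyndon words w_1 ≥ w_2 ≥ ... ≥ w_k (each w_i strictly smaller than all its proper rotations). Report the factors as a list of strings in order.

emit factor 1: 'f' (i=0, period=1)
emit factor 2: 'e' (i=1, period=1)
emit factor 3: 'bed' (i=2, period=3)
emit factor 4: 'bcdcf' (i=5, period=5)
emit factor 5: 'aaabecaacadfbeacfd' (i=10, period=18)

["f", "e", "bed", "bcdcf", "aaabecaacadfbeacfd"]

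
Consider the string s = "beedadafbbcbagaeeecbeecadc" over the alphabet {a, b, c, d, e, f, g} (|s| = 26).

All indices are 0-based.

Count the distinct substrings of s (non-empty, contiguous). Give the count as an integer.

sorted suffixes:
  #0 SA[0]=4  'adafbbcbagaeeecbeecadc'
  #1 SA[1]=23  'adc'
  #2 SA[2]=14  'aeeecbeecadc'
  #3 SA[3]=6  'afbbcbagaeeecbeecadc'
  #4 SA[4]=12  'agaeeecbeecadc'
  #5 SA[5]=11  'bagaeeecbeecadc'
  #6 SA[6]=8  'bbcbagaeeecbeecadc'
  #7 SA[7]=9  'bcbagaeeecbeecadc'
  #8 SA[8]=19  'beecadc'
  #9 SA[9]=0  'beedadafbbcbagaeeecbeecadc'
  #10 SA[10]=25  'c'
  #11 SA[11]=22  'cadc'
  #12 SA[12]=10  'cbagaeeecbeecadc'
  #13 SA[13]=18  'cbeecadc'
  #14 SA[14]=3  'dadafbbcbagaeeecbeecadc'
  #15 SA[15]=5  'dafbbcbagaeeecbeecadc'
  #16 SA[16]=24  'dc'
  #17 SA[17]=21  'ecadc'
  #18 SA[18]=17  'ecbeecadc'
  #19 SA[19]=2  'edadafbbcbagaeeecbeecadc'
  #20 SA[20]=20  'eecadc'
  #21 SA[21]=16  'eecbeecadc'
  #22 SA[22]=1  'eedadafbbcbagaeeecbeecadc'
  #23 SA[23]=15  'eeecbeecadc'
  #24 SA[24]=7  'fbbcbagaeeecbeecadc'
  #25 SA[25]=13  'gaeeecbeecadc'

SA = [4, 23, 14, 6, 12, 11, 8, 9, 19, 0, 25, 22, 10, 18, 3, 5, 24, 21, 17, 2, 20, 16, 1, 15, 7, 13]
[i] adj suffixes → lcp
  [1] 4/23 → 2 ('ad')
  [2] 23/14 → 1 ('a')
  [3] 14/6 → 1 ('a')
  [4] 6/12 → 1 ('a')
  [5] 12/11 → 0 ('')
  [6] 11/8 → 1 ('b')
  [7] 8/9 → 1 ('b')
  [8] 9/19 → 1 ('b')
  [9] 19/0 → 3 ('bee')
  [10] 0/25 → 0 ('')
  [11] 25/22 → 1 ('c')
  [12] 22/10 → 1 ('c')
  [13] 10/18 → 2 ('cb')
  [14] 18/3 → 0 ('')
  [15] 3/5 → 2 ('da')
  [16] 5/24 → 1 ('d')
  [17] 24/21 → 0 ('')
  [18] 21/17 → 2 ('ec')
  [19] 17/2 → 1 ('e')
  [20] 2/20 → 1 ('e')
  [21] 20/16 → 3 ('eec')
  [22] 16/1 → 2 ('ee')
  [23] 1/15 → 2 ('ee')
  [24] 15/7 → 0 ('')
  [25] 7/13 → 0 ('')

n(n+1)/2 = 26·27/2 = 351
Σ LCP = 0 + 2 + 1 + 1 + 1 + 0 + 1 + 1 + 1 + 3 + 0 + 1 + 1 + 2 + 0 + 2 + 1 + 0 + 2 + 1 + 1 + 3 + 2 + 2 + 0 + 0 = 29
distinct = 351 − 29 = 322

322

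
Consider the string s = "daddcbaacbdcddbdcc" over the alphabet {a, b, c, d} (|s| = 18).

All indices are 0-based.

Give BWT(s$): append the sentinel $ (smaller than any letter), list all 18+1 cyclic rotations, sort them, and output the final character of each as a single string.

cbadcdccdadd$ddbbca

rank  rotation             last
    0  $daddcbaacbdcddbdcc  c
    1  aacbdcddbdcc$daddcb  b
    2  acbdcddbdcc$daddcba  a
    3  addcbaacbdcddbdcc$d  d
    4  baacbdcddbdcc$daddc  c
    5  bdcc$daddcbaacbdcdd  d
    6  bdcddbdcc$daddcbaac  c
    7  c$daddcbaacbdcddbdc  c
    8  cbaacbdcddbdcc$dadd  d
    9  cbdcddbdcc$daddcbaa  a
   10  cc$daddcbaacbdcddbd  d
   11  cddbdcc$daddcbaacbd  d
   12  daddcbaacbdcddbdcc$  $
   13  dbdcc$daddcbaacbdcd  d
   14  dcbaacbdcddbdcc$dad  d
   15  dcc$daddcbaacbdcddb  b
   16  dcddbdcc$daddcbaacb  b
   17  ddbdcc$daddcbaacbdc  c
   18  ddcbaacbdcddbdcc$da  a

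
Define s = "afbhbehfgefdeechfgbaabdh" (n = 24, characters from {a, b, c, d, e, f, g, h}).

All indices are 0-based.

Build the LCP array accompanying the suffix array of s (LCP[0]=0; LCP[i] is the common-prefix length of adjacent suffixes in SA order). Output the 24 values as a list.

[0, 1, 1, 0, 1, 1, 1, 0, 0, 1, 0, 1, 1, 1, 0, 1, 1, 2, 0, 1, 0, 1, 1, 3]

rank→(start, suffix):
  0 → (19, 'aabdh')
  1 → (20, 'abdh')
  2 → (0, 'afbhbehfgefdeechfgbaabdh')
  3 → (18, 'baabdh')
  4 → (21, 'bdh')
  5 → (4, 'behfgefdeechfgbaabdh')
  6 → (2, 'bhbehfgefdeechfgbaabdh')
  7 → (14, 'chfgbaabdh')
  8 → (11, 'deechfgbaabdh')
  9 → (22, 'dh')
  10 → (13, 'echfgbaabdh')
  11 → (12, 'eechfgbaabdh')
  12 → (9, 'efdeechfgbaabdh')
  13 → (5, 'ehfgefdeechfgbaabdh')
  14 → (1, 'fbhbehfgefdeechfgbaabdh')
  15 → (10, 'fdeechfgbaabdh')
  16 → (16, 'fgbaabdh')
  17 → (7, 'fgefdeechfgbaabdh')
  18 → (17, 'gbaabdh')
  19 → (8, 'gefdeechfgbaabdh')
  20 → (23, 'h')
  21 → (3, 'hbehfgefdeechfgbaabdh')
  22 → (15, 'hfgbaabdh')
  23 → (6, 'hfgefdeechfgbaabdh')

SA = [19, 20, 0, 18, 21, 4, 2, 14, 11, 22, 13, 12, 9, 5, 1, 10, 16, 7, 17, 8, 23, 3, 15, 6]
rank  pair      lcp
   1  s[19:],s[20:]  1  'a'
   2  s[20:],s[0:]  1  'a'
   3  s[0:],s[18:]  0  ''
   4  s[18:],s[21:]  1  'b'
   5  s[21:],s[4:]  1  'b'
   6  s[4:],s[2:]  1  'b'
   7  s[2:],s[14:]  0  ''
   8  s[14:],s[11:]  0  ''
   9  s[11:],s[22:]  1  'd'
  10  s[22:],s[13:]  0  ''
  11  s[13:],s[12:]  1  'e'
  12  s[12:],s[9:]  1  'e'
  13  s[9:],s[5:]  1  'e'
  14  s[5:],s[1:]  0  ''
  15  s[1:],s[10:]  1  'f'
  16  s[10:],s[16:]  1  'f'
  17  s[16:],s[7:]  2  'fg'
  18  s[7:],s[17:]  0  ''
  19  s[17:],s[8:]  1  'g'
  20  s[8:],s[23:]  0  ''
  21  s[23:],s[3:]  1  'h'
  22  s[3:],s[15:]  1  'h'
  23  s[15:],s[6:]  3  'hfg'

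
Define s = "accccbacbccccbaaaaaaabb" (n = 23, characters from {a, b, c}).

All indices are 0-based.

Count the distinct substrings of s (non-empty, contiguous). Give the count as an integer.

rank | idx | suffix
   0 |  14 | aaaaaaabb
   1 |  15 | aaaaaabb
   2 |  16 | aaaaabb
   3 |  17 | aaaabb
   4 |  18 | aaabb
   5 |  19 | aabb
   6 |  20 | abb
   7 |   6 | acbccccbaaaaaaabb
   8 |   0 | accccbacbccccbaaaaaaabb
   9 |  22 | b
  10 |  13 | baaaaaaabb
  11 |   5 | bacbccccbaaaaaaabb
  12 |  21 | bb
  13 |   8 | bccccbaaaaaaabb
  14 |  12 | cbaaaaaaabb
  15 |   4 | cbacbccccbaaaaaaabb
  16 |   7 | cbccccbaaaaaaabb
  17 |  11 | ccbaaaaaaabb
  18 |   3 | ccbacbccccbaaaaaaabb
  19 |  10 | cccbaaaaaaabb
  20 |   2 | cccbacbccccbaaaaaaabb
  21 |   9 | ccccbaaaaaaabb
  22 |   1 | ccccbacbccccbaaaaaaabb

SA = [14, 15, 16, 17, 18, 19, 20, 6, 0, 22, 13, 5, 21, 8, 12, 4, 7, 11, 3, 10, 2, 9, 1]
[i] adj suffixes → lcp
  [1] 14/15 → 6 ('aaaaaa')
  [2] 15/16 → 5 ('aaaaa')
  [3] 16/17 → 4 ('aaaa')
  [4] 17/18 → 3 ('aaa')
  [5] 18/19 → 2 ('aa')
  [6] 19/20 → 1 ('a')
  [7] 20/6 → 1 ('a')
  [8] 6/0 → 2 ('ac')
  [9] 0/22 → 0 ('')
  [10] 22/13 → 1 ('b')
  [11] 13/5 → 2 ('ba')
  [12] 5/21 → 1 ('b')
  [13] 21/8 → 1 ('b')
  [14] 8/12 → 0 ('')
  [15] 12/4 → 3 ('cba')
  [16] 4/7 → 2 ('cb')
  [17] 7/11 → 1 ('c')
  [18] 11/3 → 4 ('ccba')
  [19] 3/10 → 2 ('cc')
  [20] 10/2 → 5 ('cccba')
  [21] 2/9 → 3 ('ccc')
  [22] 9/1 → 6 ('ccccba')

n(n+1)/2 = 23·24/2 = 276
Σ LCP = 0 + 6 + 5 + 4 + 3 + 2 + 1 + 1 + 2 + 0 + 1 + 2 + 1 + 1 + 0 + 3 + 2 + 1 + 4 + 2 + 5 + 3 + 6 = 55
distinct = 276 − 55 = 221

221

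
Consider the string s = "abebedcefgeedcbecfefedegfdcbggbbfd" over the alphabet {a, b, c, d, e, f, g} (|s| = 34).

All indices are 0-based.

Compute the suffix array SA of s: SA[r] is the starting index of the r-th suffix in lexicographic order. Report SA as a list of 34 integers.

rank→(start, suffix):
  0 → (0, 'abebedcefgeedcbecfefedegfdcbggbbfd')
  1 → (30, 'bbfd')
  2 → (1, 'bebedcefgeedcbecfefedegfdcbggbbfd')
  3 → (14, 'becfefedegfdcbggbbfd')
  4 → (3, 'bedcefgeedcbecfefedegfdcbggbbfd')
  5 → (31, 'bfd')
  6 → (27, 'bggbbfd')
  7 → (13, 'cbecfefedegfdcbggbbfd')
  8 → (26, 'cbggbbfd')
  9 → (6, 'cefgeedcbecfefedegfdcbggbbfd')
  10 → (16, 'cfefedegfdcbggbbfd')
  11 → (33, 'd')
  12 → (12, 'dcbecfefedegfdcbggbbfd')
  13 → (25, 'dcbggbbfd')
  14 → (5, 'dcefgeedcbecfefedegfdcbggbbfd')
  15 → (21, 'degfdcbggbbfd')
  16 → (2, 'ebedcefgeedcbecfefedegfdcbggbbfd')
  17 → (15, 'ecfefedegfdcbggbbfd')
  18 → (11, 'edcbecfefedegfdcbggbbfd')
  19 → (4, 'edcefgeedcbecfefedegfdcbggbbfd')
  20 → (20, 'edegfdcbggbbfd')
  21 → (10, 'eedcbecfefedegfdcbggbbfd')
  22 → (18, 'efedegfdcbggbbfd')
  23 → (7, 'efgeedcbecfefedegfdcbggbbfd')
  24 → (22, 'egfdcbggbbfd')
  25 → (32, 'fd')
  26 → (24, 'fdcbggbbfd')
  27 → (19, 'fedegfdcbggbbfd')
  28 → (17, 'fefedegfdcbggbbfd')
  29 → (8, 'fgeedcbecfefedegfdcbggbbfd')
  30 → (29, 'gbbfd')
  31 → (9, 'geedcbecfefedegfdcbggbbfd')
  32 → (23, 'gfdcbggbbfd')
  33 → (28, 'ggbbfd')

[0, 30, 1, 14, 3, 31, 27, 13, 26, 6, 16, 33, 12, 25, 5, 21, 2, 15, 11, 4, 20, 10, 18, 7, 22, 32, 24, 19, 17, 8, 29, 9, 23, 28]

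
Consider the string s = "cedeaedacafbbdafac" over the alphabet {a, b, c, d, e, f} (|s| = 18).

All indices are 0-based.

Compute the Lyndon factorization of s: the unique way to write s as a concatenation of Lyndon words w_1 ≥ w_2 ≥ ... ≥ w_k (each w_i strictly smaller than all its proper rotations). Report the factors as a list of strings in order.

emit factor 1: 'cede' (i=0, period=4)
emit factor 2: 'aed' (i=4, period=3)
emit factor 3: 'acafbbdaf' (i=7, period=9)
emit factor 4: 'ac' (i=16, period=2)

["cede", "aed", "acafbbdaf", "ac"]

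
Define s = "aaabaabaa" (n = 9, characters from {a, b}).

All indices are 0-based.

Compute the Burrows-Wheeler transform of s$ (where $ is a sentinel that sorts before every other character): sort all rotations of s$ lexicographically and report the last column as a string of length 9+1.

rank  rotation    last
    0  $aaabaabaa  a
    1  a$aaabaaba  a
    2  aa$aaabaab  b
    3  aaabaabaa$  $
    4  aabaa$aaab  b
    5  aabaabaa$a  a
    6  abaa$aaaba  a
    7  abaabaa$aa  a
    8  baa$aaabaa  a
    9  baabaa$aaa  a

aab$baaaaa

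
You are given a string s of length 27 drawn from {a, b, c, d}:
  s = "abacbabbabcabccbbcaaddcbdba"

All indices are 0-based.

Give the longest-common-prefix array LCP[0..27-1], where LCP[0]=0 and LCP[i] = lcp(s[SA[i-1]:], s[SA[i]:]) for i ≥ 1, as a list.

rank | idx | suffix
   0 |  26 | a
   1 |  18 | aaddcbdba
   2 |   0 | abacbabbabcabccbbcaaddcbdba
   3 |   5 | abbabcabccbbcaaddcbdba
   4 |   8 | abcabccbbcaaddcbdba
   5 |  11 | abccbbcaaddcbdba
   6 |   2 | acbabbabcabccbbcaaddcbdba
   7 |  19 | addcbdba
   8 |  25 | ba
   9 |   4 | babbabcabccbbcaaddcbdba
  10 |   7 | babcabccbbcaaddcbdba
  11 |   1 | bacbabbabcabccbbcaaddcbdba
  12 |   6 | bbabcabccbbcaaddcbdba
  13 |  15 | bbcaaddcbdba
  14 |  16 | bcaaddcbdba
  15 |   9 | bcabccbbcaaddcbdba
  16 |  12 | bccbbcaaddcbdba
  17 |  23 | bdba
  18 |  17 | caaddcbdba
  19 |  10 | cabccbbcaaddcbdba
  20 |   3 | cbabbabcabccbbcaaddcbdba
  21 |  14 | cbbcaaddcbdba
  22 |  22 | cbdba
  23 |  13 | ccbbcaaddcbdba
  24 |  24 | dba
  25 |  21 | dcbdba
  26 |  20 | ddcbdba

SA = [26, 18, 0, 5, 8, 11, 2, 19, 25, 4, 7, 1, 6, 15, 16, 9, 12, 23, 17, 10, 3, 14, 22, 13, 24, 21, 20]
rank  pair      lcp
   1  s[26:],s[18:]  1  'a'
   2  s[18:],s[0:]  1  'a'
   3  s[0:],s[5:]  2  'ab'
   4  s[5:],s[8:]  2  'ab'
   5  s[8:],s[11:]  3  'abc'
   6  s[11:],s[2:]  1  'a'
   7  s[2:],s[19:]  1  'a'
   8  s[19:],s[25:]  0  ''
   9  s[25:],s[4:]  2  'ba'
  10  s[4:],s[7:]  3  'bab'
  11  s[7:],s[1:]  2  'ba'
  12  s[1:],s[6:]  1  'b'
  13  s[6:],s[15:]  2  'bb'
  14  s[15:],s[16:]  1  'b'
  15  s[16:],s[9:]  3  'bca'
  16  s[9:],s[12:]  2  'bc'
  17  s[12:],s[23:]  1  'b'
  18  s[23:],s[17:]  0  ''
  19  s[17:],s[10:]  2  'ca'
  20  s[10:],s[3:]  1  'c'
  21  s[3:],s[14:]  2  'cb'
  22  s[14:],s[22:]  2  'cb'
  23  s[22:],s[13:]  1  'c'
  24  s[13:],s[24:]  0  ''
  25  s[24:],s[21:]  1  'd'
  26  s[21:],s[20:]  1  'd'

[0, 1, 1, 2, 2, 3, 1, 1, 0, 2, 3, 2, 1, 2, 1, 3, 2, 1, 0, 2, 1, 2, 2, 1, 0, 1, 1]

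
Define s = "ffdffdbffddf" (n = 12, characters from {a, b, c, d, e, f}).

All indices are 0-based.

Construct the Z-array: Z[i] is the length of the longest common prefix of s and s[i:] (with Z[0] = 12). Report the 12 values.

[12, 1, 0, 3, 1, 0, 0, 3, 1, 0, 0, 1]

Z[0]=12
i=1: fresh scan; Z[1]=1 grow→box=[1,2)
i=2: fresh scan; Z[2]=0
i=3: fresh scan; Z[3]=3 grow→box=[3,6)
i=4: min(r-i=2, Z[1]=1)=1; Z[4]=1
i=5: min(r-i=1, Z[2]=0)=0; Z[5]=0
i=6: fresh scan; Z[6]=0
i=7: fresh scan; Z[7]=3 grow→box=[7,10)
i=8: min(r-i=2, Z[1]=1)=1; Z[8]=1
i=9: min(r-i=1, Z[2]=0)=0; Z[9]=0
i=10: fresh scan; Z[10]=0
i=11: fresh scan; Z[11]=1 grow→box=[11,12)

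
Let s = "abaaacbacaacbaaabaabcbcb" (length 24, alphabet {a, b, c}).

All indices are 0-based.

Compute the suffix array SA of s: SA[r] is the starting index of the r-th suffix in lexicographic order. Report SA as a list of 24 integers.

sorted suffixes:
  #0 SA[0]=13  'aaabaabcbcb'
  #1 SA[1]=2  'aaacbacaacbaaabaabcbcb'
  #2 SA[2]=14  'aabaabcbcb'
  #3 SA[3]=17  'aabcbcb'
  #4 SA[4]=9  'aacbaaabaabcbcb'
  #5 SA[5]=3  'aacbacaacbaaabaabcbcb'
  #6 SA[6]=0  'abaaacbacaacbaaabaabcbcb'
  #7 SA[7]=15  'abaabcbcb'
  #8 SA[8]=18  'abcbcb'
  #9 SA[9]=7  'acaacbaaabaabcbcb'
  #10 SA[10]=10  'acbaaabaabcbcb'
  #11 SA[11]=4  'acbacaacbaaabaabcbcb'
  #12 SA[12]=23  'b'
  #13 SA[13]=12  'baaabaabcbcb'
  #14 SA[14]=1  'baaacbacaacbaaabaabcbcb'
  #15 SA[15]=16  'baabcbcb'
  #16 SA[16]=6  'bacaacbaaabaabcbcb'
  #17 SA[17]=21  'bcb'
  #18 SA[18]=19  'bcbcb'
  #19 SA[19]=8  'caacbaaabaabcbcb'
  #20 SA[20]=22  'cb'
  #21 SA[21]=11  'cbaaabaabcbcb'
  #22 SA[22]=5  'cbacaacbaaabaabcbcb'
  #23 SA[23]=20  'cbcb'

[13, 2, 14, 17, 9, 3, 0, 15, 18, 7, 10, 4, 23, 12, 1, 16, 6, 21, 19, 8, 22, 11, 5, 20]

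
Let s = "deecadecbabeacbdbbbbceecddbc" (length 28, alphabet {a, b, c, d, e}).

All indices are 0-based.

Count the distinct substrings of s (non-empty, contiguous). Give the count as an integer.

rank | idx | suffix
   0 |   9 | abeacbdbbbbceecddbc
   1 |  12 | acbdbbbbceecddbc
   2 |   4 | adecbabeacbdbbbbceecddbc
   3 |   8 | babeacbdbbbbceecddbc
   4 |  16 | bbbbceecddbc
   5 |  17 | bbbceecddbc
   6 |  18 | bbceecddbc
   7 |  26 | bc
   8 |  19 | bceecddbc
   9 |  14 | bdbbbbceecddbc
  10 |  10 | beacbdbbbbceecddbc
  11 |  27 | c
  12 |   3 | cadecbabeacbdbbbbceecddbc
  13 |   7 | cbabeacbdbbbbceecddbc
  14 |  13 | cbdbbbbceecddbc
  15 |  23 | cddbc
  16 |  20 | ceecddbc
  17 |  15 | dbbbbceecddbc
  18 |  25 | dbc
  19 |  24 | ddbc
  20 |   5 | decbabeacbdbbbbceecddbc
  21 |   0 | deecadecbabeacbdbbbbceecddbc
  22 |  11 | eacbdbbbbceecddbc
  23 |   2 | ecadecbabeacbdbbbbceecddbc
  24 |   6 | ecbabeacbdbbbbceecddbc
  25 |  22 | ecddbc
  26 |   1 | eecadecbabeacbdbbbbceecddbc
  27 |  21 | eecddbc

SA = [9, 12, 4, 8, 16, 17, 18, 26, 19, 14, 10, 27, 3, 7, 13, 23, 20, 15, 25, 24, 5, 0, 11, 2, 6, 22, 1, 21]
[i] adj suffixes → lcp
  [1] 9/12 → 1 ('a')
  [2] 12/4 → 1 ('a')
  [3] 4/8 → 0 ('')
  [4] 8/16 → 1 ('b')
  [5] 16/17 → 3 ('bbb')
  [6] 17/18 → 2 ('bb')
  [7] 18/26 → 1 ('b')
  [8] 26/19 → 2 ('bc')
  [9] 19/14 → 1 ('b')
  [10] 14/10 → 1 ('b')
  [11] 10/27 → 0 ('')
  [12] 27/3 → 1 ('c')
  [13] 3/7 → 1 ('c')
  [14] 7/13 → 2 ('cb')
  [15] 13/23 → 1 ('c')
  [16] 23/20 → 1 ('c')
  [17] 20/15 → 0 ('')
  [18] 15/25 → 2 ('db')
  [19] 25/24 → 1 ('d')
  [20] 24/5 → 1 ('d')
  [21] 5/0 → 2 ('de')
  [22] 0/11 → 0 ('')
  [23] 11/2 → 1 ('e')
  [24] 2/6 → 2 ('ec')
  [25] 6/22 → 2 ('ec')
  [26] 22/1 → 1 ('e')
  [27] 1/21 → 3 ('eec')

n(n+1)/2 = 28·29/2 = 406
Σ LCP = 0 + 1 + 1 + 0 + 1 + 3 + 2 + 1 + 2 + 1 + 1 + 0 + 1 + 1 + 2 + 1 + 1 + 0 + 2 + 1 + 1 + 2 + 0 + 1 + 2 + 2 + 1 + 3 = 34
distinct = 406 − 34 = 372

372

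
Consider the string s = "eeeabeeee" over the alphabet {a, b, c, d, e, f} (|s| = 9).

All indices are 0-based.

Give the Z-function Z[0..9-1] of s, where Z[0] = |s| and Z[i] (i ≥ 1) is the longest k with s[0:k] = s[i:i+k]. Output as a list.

Z[0]=9
i=1: i≥r, start 0; Z[1]=2 scan→box=[1,3)
i=2: min(r-i=1, Z[1]=2)=1; Z[2]=1
i=3: i≥r, start 0; Z[3]=0
i=4: i≥r, start 0; Z[4]=0
i=5: i≥r, start 0; Z[5]=3 scan→box=[5,8)
i=6: min(r-i=2, Z[1]=2)=2; Z[6]=3 scan→box=[6,9)
i=7: min(r-i=2, Z[1]=2)=2; Z[7]=2
i=8: min(r-i=1, Z[2]=1)=1; Z[8]=1

[9, 2, 1, 0, 0, 3, 3, 2, 1]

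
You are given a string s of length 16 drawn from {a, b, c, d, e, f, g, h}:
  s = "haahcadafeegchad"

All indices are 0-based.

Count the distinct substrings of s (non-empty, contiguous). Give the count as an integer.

125

rank→(start, suffix):
  0 → (1, 'aahcadafeegchad')
  1 → (14, 'ad')
  2 → (5, 'adafeegchad')
  3 → (7, 'afeegchad')
  4 → (2, 'ahcadafeegchad')
  5 → (4, 'cadafeegchad')
  6 → (12, 'chad')
  7 → (15, 'd')
  8 → (6, 'dafeegchad')
  9 → (9, 'eegchad')
  10 → (10, 'egchad')
  11 → (8, 'feegchad')
  12 → (11, 'gchad')
  13 → (0, 'haahcadafeegchad')
  14 → (13, 'had')
  15 → (3, 'hcadafeegchad')

SA = [1, 14, 5, 7, 2, 4, 12, 15, 6, 9, 10, 8, 11, 0, 13, 3]
rank  pair      lcp
   1  s[1:],s[14:]  1  'a'
   2  s[14:],s[5:]  2  'ad'
   3  s[5:],s[7:]  1  'a'
   4  s[7:],s[2:]  1  'a'
   5  s[2:],s[4:]  0  ''
   6  s[4:],s[12:]  1  'c'
   7  s[12:],s[15:]  0  ''
   8  s[15:],s[6:]  1  'd'
   9  s[6:],s[9:]  0  ''
  10  s[9:],s[10:]  1  'e'
  11  s[10:],s[8:]  0  ''
  12  s[8:],s[11:]  0  ''
  13  s[11:],s[0:]  0  ''
  14  s[0:],s[13:]  2  'ha'
  15  s[13:],s[3:]  1  'h'

n(n+1)/2 = 16·17/2 = 136
Σ LCP = 0 + 1 + 2 + 1 + 1 + 0 + 1 + 0 + 1 + 0 + 1 + 0 + 0 + 0 + 2 + 1 = 11
distinct = 136 − 11 = 125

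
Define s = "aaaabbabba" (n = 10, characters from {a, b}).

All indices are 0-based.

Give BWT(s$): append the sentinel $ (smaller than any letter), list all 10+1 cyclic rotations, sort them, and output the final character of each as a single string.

rank  rotation     last
    0  $aaaabbabba  a
    1  a$aaaabbabb  b
    2  aaaabbabba$  $
    3  aaabbabba$a  a
    4  aabbabba$aa  a
    5  abba$aaaabb  b
    6  abbabba$aaa  a
    7  ba$aaaabbab  b
    8  babba$aaaab  b
    9  bba$aaaabba  a
   10  bbabba$aaaa  a

ab$aababbaa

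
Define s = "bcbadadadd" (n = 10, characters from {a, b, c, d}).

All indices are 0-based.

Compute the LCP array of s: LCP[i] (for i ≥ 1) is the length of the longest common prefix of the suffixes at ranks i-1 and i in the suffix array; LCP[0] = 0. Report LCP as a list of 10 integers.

[0, 4, 2, 0, 1, 0, 0, 1, 3, 1]

rank→(start, suffix):
  0 → (3, 'adadadd')
  1 → (5, 'adadd')
  2 → (7, 'add')
  3 → (2, 'badadadd')
  4 → (0, 'bcbadadadd')
  5 → (1, 'cbadadadd')
  6 → (9, 'd')
  7 → (4, 'dadadd')
  8 → (6, 'dadd')
  9 → (8, 'dd')

SA = [3, 5, 7, 2, 0, 1, 9, 4, 6, 8]
[i] adj suffixes → lcp
  [1] 3/5 → 4 ('adad')
  [2] 5/7 → 2 ('ad')
  [3] 7/2 → 0 ('')
  [4] 2/0 → 1 ('b')
  [5] 0/1 → 0 ('')
  [6] 1/9 → 0 ('')
  [7] 9/4 → 1 ('d')
  [8] 4/6 → 3 ('dad')
  [9] 6/8 → 1 ('d')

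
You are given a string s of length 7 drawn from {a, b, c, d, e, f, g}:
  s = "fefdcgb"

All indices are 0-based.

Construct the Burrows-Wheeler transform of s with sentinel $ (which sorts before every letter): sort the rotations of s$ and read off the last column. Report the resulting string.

bgdffe$c

rank  rotation  last
    0  $fefdcgb  b
    1  b$fefdcg  g
    2  cgb$fefd  d
    3  dcgb$fef  f
    4  efdcgb$f  f
    5  fdcgb$fe  e
    6  fefdcgb$  $
    7  gb$fefdc  c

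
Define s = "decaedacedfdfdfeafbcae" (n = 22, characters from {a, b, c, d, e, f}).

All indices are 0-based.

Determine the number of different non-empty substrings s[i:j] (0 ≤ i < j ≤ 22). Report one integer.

227

rank | idx | suffix
   0 |   6 | acedfdfdfeafbcae
   1 |  20 | ae
   2 |   3 | aedacedfdfdfeafbcae
   3 |  16 | afbcae
   4 |  18 | bcae
   5 |  19 | cae
   6 |   2 | caedacedfdfdfeafbcae
   7 |   7 | cedfdfdfeafbcae
   8 |   5 | dacedfdfdfeafbcae
   9 |   0 | decaedacedfdfdfeafbcae
  10 |   9 | dfdfdfeafbcae
  11 |  11 | dfdfeafbcae
  12 |  13 | dfeafbcae
  13 |  21 | e
  14 |  15 | eafbcae
  15 |   1 | ecaedacedfdfdfeafbcae
  16 |   4 | edacedfdfdfeafbcae
  17 |   8 | edfdfdfeafbcae
  18 |  17 | fbcae
  19 |  10 | fdfdfeafbcae
  20 |  12 | fdfeafbcae
  21 |  14 | feafbcae

SA = [6, 20, 3, 16, 18, 19, 2, 7, 5, 0, 9, 11, 13, 21, 15, 1, 4, 8, 17, 10, 12, 14]
i: (SA[i-1],SA[i]) lcp shared
  1: (6,20) 1 'a'
  2: (20,3) 2 'ae'
  3: (3,16) 1 'a'
  4: (16,18) 0 ''
  5: (18,19) 0 ''
  6: (19,2) 3 'cae'
  7: (2,7) 1 'c'
  8: (7,5) 0 ''
  9: (5,0) 1 'd'
  10: (0,9) 1 'd'
  11: (9,11) 4 'dfdf'
  12: (11,13) 2 'df'
  13: (13,21) 0 ''
  14: (21,15) 1 'e'
  15: (15,1) 1 'e'
  16: (1,4) 1 'e'
  17: (4,8) 2 'ed'
  18: (8,17) 0 ''
  19: (17,10) 1 'f'
  20: (10,12) 3 'fdf'
  21: (12,14) 1 'f'

n(n+1)/2 = 22·23/2 = 253
Σ LCP = 0 + 1 + 2 + 1 + 0 + 0 + 3 + 1 + 0 + 1 + 1 + 4 + 2 + 0 + 1 + 1 + 1 + 2 + 0 + 1 + 3 + 1 = 26
distinct = 253 − 26 = 227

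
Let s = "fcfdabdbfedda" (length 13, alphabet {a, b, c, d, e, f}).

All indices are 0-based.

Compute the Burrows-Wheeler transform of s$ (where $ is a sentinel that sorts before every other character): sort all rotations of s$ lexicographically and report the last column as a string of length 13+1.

rank  rotation        last
    0  $fcfdabdbfedda  a
    1  a$fcfdabdbfedd  d
    2  abdbfedda$fcfd  d
    3  bdbfedda$fcfda  a
    4  bfedda$fcfdabd  d
    5  cfdabdbfedda$f  f
    6  da$fcfdabdbfed  d
    7  dabdbfedda$fcf  f
    8  dbfedda$fcfdab  b
    9  dda$fcfdabdbfe  e
   10  edda$fcfdabdbf  f
   11  fcfdabdbfedda$  $
   12  fdabdbfedda$fc  c
   13  fedda$fcfdabdb  b

addadfdfbef$cb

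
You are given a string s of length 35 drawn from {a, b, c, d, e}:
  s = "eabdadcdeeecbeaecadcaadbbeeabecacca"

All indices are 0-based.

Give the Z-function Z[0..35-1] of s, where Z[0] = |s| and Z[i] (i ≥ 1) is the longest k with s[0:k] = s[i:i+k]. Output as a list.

[35, 0, 0, 0, 0, 0, 0, 0, 1, 1, 1, 0, 0, 2, 0, 1, 0, 0, 0, 0, 0, 0, 0, 0, 0, 1, 3, 0, 0, 1, 0, 0, 0, 0, 0]

Z[0]=35
i=1: fresh scan; Z[1]=0
i=2: fresh scan; Z[2]=0
i=3: fresh scan; Z[3]=0
i=4: fresh scan; Z[4]=0
i=5: fresh scan; Z[5]=0
i=6: fresh scan; Z[6]=0
i=7: fresh scan; Z[7]=0
i=8: fresh scan; Z[8]=1 scan→box=[8,9)
i=9: fresh scan; Z[9]=1 scan→box=[9,10)
i=10: fresh scan; Z[10]=1 scan→box=[10,11)
i=11: fresh scan; Z[11]=0
i=12: fresh scan; Z[12]=0
i=13: fresh scan; Z[13]=2 scan→box=[13,15)
i=14: min(r-i=1, Z[1]=0)=0; Z[14]=0
i=15: fresh scan; Z[15]=1 scan→box=[15,16)
i=16: fresh scan; Z[16]=0
i=17: fresh scan; Z[17]=0
i=18: fresh scan; Z[18]=0
i=19: fresh scan; Z[19]=0
i=20: fresh scan; Z[20]=0
i=21: fresh scan; Z[21]=0
i=22: fresh scan; Z[22]=0
i=23: fresh scan; Z[23]=0
i=24: fresh scan; Z[24]=0
i=25: fresh scan; Z[25]=1 scan→box=[25,26)
i=26: fresh scan; Z[26]=3 scan→box=[26,29)
i=27: min(r-i=2, Z[1]=0)=0; Z[27]=0
i=28: min(r-i=1, Z[2]=0)=0; Z[28]=0
i=29: fresh scan; Z[29]=1 scan→box=[29,30)
i=30: fresh scan; Z[30]=0
i=31: fresh scan; Z[31]=0
i=32: fresh scan; Z[32]=0
i=33: fresh scan; Z[33]=0
i=34: fresh scan; Z[34]=0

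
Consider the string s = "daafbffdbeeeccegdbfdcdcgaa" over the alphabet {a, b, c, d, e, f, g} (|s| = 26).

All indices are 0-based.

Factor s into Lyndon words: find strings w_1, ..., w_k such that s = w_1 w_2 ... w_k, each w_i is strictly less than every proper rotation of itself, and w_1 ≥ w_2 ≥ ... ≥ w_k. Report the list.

emit factor 1: 'd' (i=0, period=1)
emit factor 2: 'aafbffdbeeeccegdbfdcdcg' (i=1, period=23)
emit factor 3: 'a' (i=24, period=1)
emit factor 4: 'a' (i=25, period=1)

["d", "aafbffdbeeeccegdbfdcdcg", "a", "a"]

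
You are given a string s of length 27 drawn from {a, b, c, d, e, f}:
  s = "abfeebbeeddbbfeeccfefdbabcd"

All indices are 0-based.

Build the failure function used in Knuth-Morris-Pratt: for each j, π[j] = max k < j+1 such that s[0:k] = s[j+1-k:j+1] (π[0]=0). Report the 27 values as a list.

[0, 0, 0, 0, 0, 0, 0, 0, 0, 0, 0, 0, 0, 0, 0, 0, 0, 0, 0, 0, 0, 0, 0, 1, 2, 0, 0]

π[0] = 0
j=1 s[j]='b': π[1]=0 (border '')
j=2 s[j]='f': π[2]=0 (border '')
j=3 s[j]='e': π[3]=0 (border '')
j=4 s[j]='e': π[4]=0 (border '')
j=5 s[j]='b': π[5]=0 (border '')
j=6 s[j]='b': π[6]=0 (border '')
j=7 s[j]='e': π[7]=0 (border '')
j=8 s[j]='e': π[8]=0 (border '')
j=9 s[j]='d': π[9]=0 (border '')
j=10 s[j]='d': π[10]=0 (border '')
j=11 s[j]='b': π[11]=0 (border '')
j=12 s[j]='b': π[12]=0 (border '')
j=13 s[j]='f': π[13]=0 (border '')
j=14 s[j]='e': π[14]=0 (border '')
j=15 s[j]='e': π[15]=0 (border '')
j=16 s[j]='c': π[16]=0 (border '')
j=17 s[j]='c': π[17]=0 (border '')
j=18 s[j]='f': π[18]=0 (border '')
j=19 s[j]='e': π[19]=0 (border '')
j=20 s[j]='f': π[20]=0 (border '')
j=21 s[j]='d': π[21]=0 (border '')
j=22 s[j]='b': π[22]=0 (border '')
j=23 s[j]='a': π[23]=1 (border 'a')
j=24 s[j]='b': π[24]=2 (border 'ab')
j=25 s[j]='c': k: 2→0; π[25]=0 (border '')
j=26 s[j]='d': π[26]=0 (border '')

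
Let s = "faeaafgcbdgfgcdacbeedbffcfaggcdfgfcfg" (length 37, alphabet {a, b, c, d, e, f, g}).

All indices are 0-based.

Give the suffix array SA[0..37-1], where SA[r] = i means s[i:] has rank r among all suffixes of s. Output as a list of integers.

rank→(start, suffix):
  0 → (3, 'aafgcbdgfgcdacbeedbffcfaggcdfgfcfg')
  1 → (15, 'acbeedbffcfaggcdfgfcfg')
  2 → (1, 'aeaafgcbdgfgcdacbeedbffcfaggcdfgfcfg')
  3 → (4, 'afgcbdgfgcdacbeedbffcfaggcdfgfcfg')
  4 → (26, 'aggcdfgfcfg')
  5 → (8, 'bdgfgcdacbeedbffcfaggcdfgfcfg')
  6 → (17, 'beedbffcfaggcdfgfcfg')
  7 → (21, 'bffcfaggcdfgfcfg')
  8 → (7, 'cbdgfgcdacbeedbffcfaggcdfgfcfg')
  9 → (16, 'cbeedbffcfaggcdfgfcfg')
  10 → (13, 'cdacbeedbffcfaggcdfgfcfg')
  11 → (29, 'cdfgfcfg')
  12 → (24, 'cfaggcdfgfcfg')
  13 → (34, 'cfg')
  14 → (14, 'dacbeedbffcfaggcdfgfcfg')
  15 → (20, 'dbffcfaggcdfgfcfg')
  16 → (30, 'dfgfcfg')
  17 → (9, 'dgfgcdacbeedbffcfaggcdfgfcfg')
  18 → (2, 'eaafgcbdgfgcdacbeedbffcfaggcdfgfcfg')
  19 → (19, 'edbffcfaggcdfgfcfg')
  20 → (18, 'eedbffcfaggcdfgfcfg')
  21 → (0, 'faeaafgcbdgfgcdacbeedbffcfaggcdfgfcfg')
  22 → (25, 'faggcdfgfcfg')
  23 → (23, 'fcfaggcdfgfcfg')
  24 → (33, 'fcfg')
  25 → (22, 'ffcfaggcdfgfcfg')
  26 → (35, 'fg')
  27 → (5, 'fgcbdgfgcdacbeedbffcfaggcdfgfcfg')
  28 → (11, 'fgcdacbeedbffcfaggcdfgfcfg')
  29 → (31, 'fgfcfg')
  30 → (36, 'g')
  31 → (6, 'gcbdgfgcdacbeedbffcfaggcdfgfcfg')
  32 → (12, 'gcdacbeedbffcfaggcdfgfcfg')
  33 → (28, 'gcdfgfcfg')
  34 → (32, 'gfcfg')
  35 → (10, 'gfgcdacbeedbffcfaggcdfgfcfg')
  36 → (27, 'ggcdfgfcfg')

[3, 15, 1, 4, 26, 8, 17, 21, 7, 16, 13, 29, 24, 34, 14, 20, 30, 9, 2, 19, 18, 0, 25, 23, 33, 22, 35, 5, 11, 31, 36, 6, 12, 28, 32, 10, 27]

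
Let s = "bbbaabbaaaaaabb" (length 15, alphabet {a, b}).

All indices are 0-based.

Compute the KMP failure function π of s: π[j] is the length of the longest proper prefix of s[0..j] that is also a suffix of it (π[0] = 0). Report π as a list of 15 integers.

[0, 1, 2, 0, 0, 1, 2, 0, 0, 0, 0, 0, 0, 1, 2]

π[0] = 0
j=1 s[j]='b': π[1]=1 (border 'b')
j=2 s[j]='b': π[2]=2 (border 'bb')
j=3 s[j]='a': k: 2→1→0; π[3]=0 (border '')
j=4 s[j]='a': π[4]=0 (border '')
j=5 s[j]='b': π[5]=1 (border 'b')
j=6 s[j]='b': π[6]=2 (border 'bb')
j=7 s[j]='a': k: 2→1→0; π[7]=0 (border '')
j=8 s[j]='a': π[8]=0 (border '')
j=9 s[j]='a': π[9]=0 (border '')
j=10 s[j]='a': π[10]=0 (border '')
j=11 s[j]='a': π[11]=0 (border '')
j=12 s[j]='a': π[12]=0 (border '')
j=13 s[j]='b': π[13]=1 (border 'b')
j=14 s[j]='b': π[14]=2 (border 'bb')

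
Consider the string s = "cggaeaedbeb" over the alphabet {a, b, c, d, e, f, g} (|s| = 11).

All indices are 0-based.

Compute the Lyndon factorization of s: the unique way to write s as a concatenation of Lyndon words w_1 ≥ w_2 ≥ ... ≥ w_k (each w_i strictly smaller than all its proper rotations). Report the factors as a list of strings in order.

["cgg", "aeaedbeb"]

emit factor 1: 'cgg' (i=0, period=3)
emit factor 2: 'aeaedbeb' (i=3, period=8)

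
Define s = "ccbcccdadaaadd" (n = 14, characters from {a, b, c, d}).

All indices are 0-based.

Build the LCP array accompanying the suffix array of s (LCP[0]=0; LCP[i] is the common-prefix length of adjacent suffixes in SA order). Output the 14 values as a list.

sorted suffixes:
  #0 SA[0]=9  'aaadd'
  #1 SA[1]=10  'aadd'
  #2 SA[2]=7  'adaaadd'
  #3 SA[3]=11  'add'
  #4 SA[4]=2  'bcccdadaaadd'
  #5 SA[5]=1  'cbcccdadaaadd'
  #6 SA[6]=0  'ccbcccdadaaadd'
  #7 SA[7]=3  'cccdadaaadd'
  #8 SA[8]=4  'ccdadaaadd'
  #9 SA[9]=5  'cdadaaadd'
  #10 SA[10]=13  'd'
  #11 SA[11]=8  'daaadd'
  #12 SA[12]=6  'dadaaadd'
  #13 SA[13]=12  'dd'

SA = [9, 10, 7, 11, 2, 1, 0, 3, 4, 5, 13, 8, 6, 12]
[i] adj suffixes → lcp
  [1] 9/10 → 2 ('aa')
  [2] 10/7 → 1 ('a')
  [3] 7/11 → 2 ('ad')
  [4] 11/2 → 0 ('')
  [5] 2/1 → 0 ('')
  [6] 1/0 → 1 ('c')
  [7] 0/3 → 2 ('cc')
  [8] 3/4 → 2 ('cc')
  [9] 4/5 → 1 ('c')
  [10] 5/13 → 0 ('')
  [11] 13/8 → 1 ('d')
  [12] 8/6 → 2 ('da')
  [13] 6/12 → 1 ('d')

[0, 2, 1, 2, 0, 0, 1, 2, 2, 1, 0, 1, 2, 1]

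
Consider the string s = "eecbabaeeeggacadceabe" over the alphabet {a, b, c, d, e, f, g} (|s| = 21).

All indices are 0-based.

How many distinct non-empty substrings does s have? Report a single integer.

212

sorted suffixes:
  #0 SA[0]=4  'abaeeeggacadceabe'
  #1 SA[1]=18  'abe'
  #2 SA[2]=12  'acadceabe'
  #3 SA[3]=14  'adceabe'
  #4 SA[4]=6  'aeeeggacadceabe'
  #5 SA[5]=3  'babaeeeggacadceabe'
  #6 SA[6]=5  'baeeeggacadceabe'
  #7 SA[7]=19  'be'
  #8 SA[8]=13  'cadceabe'
  #9 SA[9]=2  'cbabaeeeggacadceabe'
  #10 SA[10]=16  'ceabe'
  #11 SA[11]=15  'dceabe'
  #12 SA[12]=20  'e'
  #13 SA[13]=17  'eabe'
  #14 SA[14]=1  'ecbabaeeeggacadceabe'
  #15 SA[15]=0  'eecbabaeeeggacadceabe'
  #16 SA[16]=7  'eeeggacadceabe'
  #17 SA[17]=8  'eeggacadceabe'
  #18 SA[18]=9  'eggacadceabe'
  #19 SA[19]=11  'gacadceabe'
  #20 SA[20]=10  'ggacadceabe'

SA = [4, 18, 12, 14, 6, 3, 5, 19, 13, 2, 16, 15, 20, 17, 1, 0, 7, 8, 9, 11, 10]
rank  pair      lcp
   1  s[4:],s[18:]  2  'ab'
   2  s[18:],s[12:]  1  'a'
   3  s[12:],s[14:]  1  'a'
   4  s[14:],s[6:]  1  'a'
   5  s[6:],s[3:]  0  ''
   6  s[3:],s[5:]  2  'ba'
   7  s[5:],s[19:]  1  'b'
   8  s[19:],s[13:]  0  ''
   9  s[13:],s[2:]  1  'c'
  10  s[2:],s[16:]  1  'c'
  11  s[16:],s[15:]  0  ''
  12  s[15:],s[20:]  0  ''
  13  s[20:],s[17:]  1  'e'
  14  s[17:],s[1:]  1  'e'
  15  s[1:],s[0:]  1  'e'
  16  s[0:],s[7:]  2  'ee'
  17  s[7:],s[8:]  2  'ee'
  18  s[8:],s[9:]  1  'e'
  19  s[9:],s[11:]  0  ''
  20  s[11:],s[10:]  1  'g'

n(n+1)/2 = 21·22/2 = 231
Σ LCP = 0 + 2 + 1 + 1 + 1 + 0 + 2 + 1 + 0 + 1 + 1 + 0 + 0 + 1 + 1 + 1 + 2 + 2 + 1 + 0 + 1 = 19
distinct = 231 − 19 = 212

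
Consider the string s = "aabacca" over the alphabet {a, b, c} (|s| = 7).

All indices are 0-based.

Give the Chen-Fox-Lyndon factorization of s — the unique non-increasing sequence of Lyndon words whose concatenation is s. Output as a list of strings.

["aabacc", "a"]

emit factor 1: 'aabacc' (i=0, period=6)
emit factor 2: 'a' (i=6, period=1)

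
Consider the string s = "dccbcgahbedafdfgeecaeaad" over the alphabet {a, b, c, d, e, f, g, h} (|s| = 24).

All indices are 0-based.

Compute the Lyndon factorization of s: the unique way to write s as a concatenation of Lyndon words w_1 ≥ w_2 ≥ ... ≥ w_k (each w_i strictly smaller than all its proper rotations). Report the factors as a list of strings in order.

emit factor 1: 'd' (i=0, period=1)
emit factor 2: 'c' (i=1, period=1)
emit factor 3: 'c' (i=2, period=1)
emit factor 4: 'bcg' (i=3, period=3)
emit factor 5: 'ahbed' (i=6, period=5)
emit factor 6: 'afdfgeec' (i=11, period=8)
emit factor 7: 'ae' (i=19, period=2)
emit factor 8: 'aad' (i=21, period=3)

["d", "c", "c", "bcg", "ahbed", "afdfgeec", "ae", "aad"]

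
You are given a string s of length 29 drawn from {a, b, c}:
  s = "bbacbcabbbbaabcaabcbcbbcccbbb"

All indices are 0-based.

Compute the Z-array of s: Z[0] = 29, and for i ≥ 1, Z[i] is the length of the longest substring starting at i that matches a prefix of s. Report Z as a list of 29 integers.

[29, 1, 0, 0, 1, 0, 0, 2, 2, 3, 1, 0, 0, 1, 0, 0, 0, 1, 0, 1, 0, 2, 1, 0, 0, 0, 2, 2, 1]

Z[0]=29
i=1: fresh scan; Z[1]=1 extend→box=[1,2)
i=2: fresh scan; Z[2]=0
i=3: fresh scan; Z[3]=0
i=4: fresh scan; Z[4]=1 extend→box=[4,5)
i=5: fresh scan; Z[5]=0
i=6: fresh scan; Z[6]=0
i=7: fresh scan; Z[7]=2 extend→box=[7,9)
i=8: min(r-i=1, Z[1]=1)=1; Z[8]=2 extend→box=[8,10)
i=9: min(r-i=1, Z[1]=1)=1; Z[9]=3 extend→box=[9,12)
i=10: min(r-i=2, Z[1]=1)=1; Z[10]=1
i=11: min(r-i=1, Z[2]=0)=0; Z[11]=0
i=12: fresh scan; Z[12]=0
i=13: fresh scan; Z[13]=1 extend→box=[13,14)
i=14: fresh scan; Z[14]=0
i=15: fresh scan; Z[15]=0
i=16: fresh scan; Z[16]=0
i=17: fresh scan; Z[17]=1 extend→box=[17,18)
i=18: fresh scan; Z[18]=0
i=19: fresh scan; Z[19]=1 extend→box=[19,20)
i=20: fresh scan; Z[20]=0
i=21: fresh scan; Z[21]=2 extend→box=[21,23)
i=22: min(r-i=1, Z[1]=1)=1; Z[22]=1
i=23: fresh scan; Z[23]=0
i=24: fresh scan; Z[24]=0
i=25: fresh scan; Z[25]=0
i=26: fresh scan; Z[26]=2 extend→box=[26,28)
i=27: min(r-i=1, Z[1]=1)=1; Z[27]=2 extend→box=[27,29)
i=28: min(r-i=1, Z[1]=1)=1; Z[28]=1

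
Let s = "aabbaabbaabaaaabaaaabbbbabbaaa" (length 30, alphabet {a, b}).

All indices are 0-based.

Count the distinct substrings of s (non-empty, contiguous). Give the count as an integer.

rank→(start, suffix):
  0 → (29, 'a')
  1 → (28, 'aa')
  2 → (27, 'aaa')
  3 → (11, 'aaaabaaaabbbbabbaaa')
  4 → (16, 'aaaabbbbabbaaa')
  5 → (12, 'aaabaaaabbbbabbaaa')
  6 → (17, 'aaabbbbabbaaa')
  7 → (8, 'aabaaaabaaaabbbbabbaaa')
  8 → (13, 'aabaaaabbbbabbaaa')
  9 → (4, 'aabbaabaaaabaaaabbbbabbaaa')
  10 → (0, 'aabbaabbaabaaaabaaaabbbbabbaaa')
  11 → (18, 'aabbbbabbaaa')
  12 → (9, 'abaaaabaaaabbbbabbaaa')
  13 → (14, 'abaaaabbbbabbaaa')
  14 → (24, 'abbaaa')
  15 → (5, 'abbaabaaaabaaaabbbbabbaaa')
  16 → (1, 'abbaabbaabaaaabaaaabbbbabbaaa')
  17 → (19, 'abbbbabbaaa')
  18 → (26, 'baaa')
  19 → (10, 'baaaabaaaabbbbabbaaa')
  20 → (15, 'baaaabbbbabbaaa')
  21 → (7, 'baabaaaabaaaabbbbabbaaa')
  22 → (3, 'baabbaabaaaabaaaabbbbabbaaa')
  23 → (23, 'babbaaa')
  24 → (25, 'bbaaa')
  25 → (6, 'bbaabaaaabaaaabbbbabbaaa')
  26 → (2, 'bbaabbaabaaaabaaaabbbbabbaaa')
  27 → (22, 'bbabbaaa')
  28 → (21, 'bbbabbaaa')
  29 → (20, 'bbbbabbaaa')

SA = [29, 28, 27, 11, 16, 12, 17, 8, 13, 4, 0, 18, 9, 14, 24, 5, 1, 19, 26, 10, 15, 7, 3, 23, 25, 6, 2, 22, 21, 20]
[i] adj suffixes → lcp
  [1] 29/28 → 1 ('a')
  [2] 28/27 → 2 ('aa')
  [3] 27/11 → 3 ('aaa')
  [4] 11/16 → 5 ('aaaab')
  [5] 16/12 → 3 ('aaa')
  [6] 12/17 → 4 ('aaab')
  [7] 17/8 → 2 ('aa')
  [8] 8/13 → 8 ('aabaaaab')
  [9] 13/4 → 3 ('aab')
  [10] 4/0 → 7 ('aabbaab')
  [11] 0/18 → 4 ('aabb')
  [12] 18/9 → 1 ('a')
  [13] 9/14 → 7 ('abaaaab')
  [14] 14/24 → 2 ('ab')
  [15] 24/5 → 5 ('abbaa')
  [16] 5/1 → 6 ('abbaab')
  [17] 1/19 → 3 ('abb')
  [18] 19/26 → 0 ('')
  [19] 26/10 → 4 ('baaa')
  [20] 10/15 → 6 ('baaaab')
  [21] 15/7 → 3 ('baa')
  [22] 7/3 → 4 ('baab')
  [23] 3/23 → 2 ('ba')
  [24] 23/25 → 1 ('b')
  [25] 25/6 → 4 ('bbaa')
  [26] 6/2 → 5 ('bbaab')
  [27] 2/22 → 3 ('bba')
  [28] 22/21 → 2 ('bb')
  [29] 21/20 → 3 ('bbb')

n(n+1)/2 = 30·31/2 = 465
Σ LCP = 0 + 1 + 2 + 3 + 5 + 3 + 4 + 2 + 8 + 3 + 7 + 4 + 1 + 7 + 2 + 5 + 6 + 3 + 0 + 4 + 6 + 3 + 4 + 2 + 1 + 4 + 5 + 3 + 2 + 3 = 103
distinct = 465 − 103 = 362

362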